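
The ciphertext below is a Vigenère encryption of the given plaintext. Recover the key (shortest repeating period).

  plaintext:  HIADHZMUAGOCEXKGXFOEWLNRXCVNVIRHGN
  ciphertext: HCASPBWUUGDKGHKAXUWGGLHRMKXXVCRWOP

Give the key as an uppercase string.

AUAPICK

  i= 0: H-H =  0 → A
  i= 1: C-I = 20 → U
  i= 2: A-A =  0 → A
  i= 3: S-D = 15 → P
  i= 4: P-H =  8 → I
  i= 5: B-Z =  2 → C
  i= 6: W-M = 10 → K
  i= 7: U-U =  0 → A
  i= 8: U-A = 20 → U
  i= 9: G-G =  0 → A
  i=10: D-O = 15 → P
  i=11: K-C =  8 → I
  i=12: G-E =  2 → C
  i=13: H-X = 10 → K
  i=14: K-K =  0 → A
  i=15: A-G = 20 → U
  i=16: X-X =  0 → A
  i=17: U-F = 15 → P
  i=18: W-O =  8 → I
  i=19: G-E =  2 → C
  i=20: G-W = 10 → K
  i=21: L-L =  0 → A
  i=22: H-N = 20 → U
  i=23: R-R =  0 → A
  i=24: M-X = 15 → P
  i=25: K-C =  8 → I
  i=26: X-V =  2 → C
  i=27: X-N = 10 → K
  i=28: V-V =  0 → A
  i=29: C-I = 20 → U
  i=30: R-R =  0 → A
  i=31: W-H = 15 → P
  i=32: O-G =  8 → I
  i=33: P-N =  2 → C
  shifts repeat with period 7: AUAPICK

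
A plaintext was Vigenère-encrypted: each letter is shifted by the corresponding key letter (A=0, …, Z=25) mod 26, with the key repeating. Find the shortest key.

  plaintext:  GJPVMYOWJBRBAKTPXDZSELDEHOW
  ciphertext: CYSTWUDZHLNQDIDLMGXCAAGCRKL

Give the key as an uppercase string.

WPDYK

  i= 0: C-G = 22 → W
  i= 1: Y-J = 15 → P
  i= 2: S-P =  3 → D
  i= 3: T-V = 24 → Y
  i= 4: W-M = 10 → K
  i= 5: U-Y = 22 → W
  i= 6: D-O = 15 → P
  i= 7: Z-W =  3 → D
  i= 8: H-J = 24 → Y
  i= 9: L-B = 10 → K
  i=10: N-R = 22 → W
  i=11: Q-B = 15 → P
  i=12: D-A =  3 → D
  i=13: I-K = 24 → Y
  i=14: D-T = 10 → K
  i=15: L-P = 22 → W
  i=16: M-X = 15 → P
  i=17: G-D =  3 → D
  i=18: X-Z = 24 → Y
  i=19: C-S = 10 → K
  i=20: A-E = 22 → W
  i=21: A-L = 15 → P
  i=22: G-D =  3 → D
  i=23: C-E = 24 → Y
  i=24: R-H = 10 → K
  i=25: K-O = 22 → W
  i=26: L-W = 15 → P
  shifts repeat with period 5: WPDYK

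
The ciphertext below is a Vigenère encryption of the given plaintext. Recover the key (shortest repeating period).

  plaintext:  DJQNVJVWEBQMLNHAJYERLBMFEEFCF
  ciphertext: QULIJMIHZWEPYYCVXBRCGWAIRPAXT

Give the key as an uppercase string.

NLVVOD

  i= 0: Q-D = 13 → N
  i= 1: U-J = 11 → L
  i= 2: L-Q = 21 → V
  i= 3: I-N = 21 → V
  i= 4: J-V = 14 → O
  i= 5: M-J =  3 → D
  i= 6: I-V = 13 → N
  i= 7: H-W = 11 → L
  i= 8: Z-E = 21 → V
  i= 9: W-B = 21 → V
  i=10: E-Q = 14 → O
  i=11: P-M =  3 → D
  i=12: Y-L = 13 → N
  i=13: Y-N = 11 → L
  i=14: C-H = 21 → V
  i=15: V-A = 21 → V
  i=16: X-J = 14 → O
  i=17: B-Y =  3 → D
  i=18: R-E = 13 → N
  i=19: C-R = 11 → L
  i=20: G-L = 21 → V
  i=21: W-B = 21 → V
  i=22: A-M = 14 → O
  i=23: I-F =  3 → D
  i=24: R-E = 13 → N
  i=25: P-E = 11 → L
  i=26: A-F = 21 → V
  i=27: X-C = 21 → V
  i=28: T-F = 14 → O
  shifts repeat with period 6: NLVVOD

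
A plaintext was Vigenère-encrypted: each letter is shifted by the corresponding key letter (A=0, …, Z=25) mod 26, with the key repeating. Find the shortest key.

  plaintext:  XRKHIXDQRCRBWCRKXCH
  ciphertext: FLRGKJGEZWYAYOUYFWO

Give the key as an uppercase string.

  i= 0: F-X =  8 → I
  i= 1: L-R = 20 → U
  i= 2: R-K =  7 → H
  i= 3: G-H = 25 → Z
  i= 4: K-I =  2 → C
  i= 5: J-X = 12 → M
  i= 6: G-D =  3 → D
  i= 7: E-Q = 14 → O
  i= 8: Z-R =  8 → I
  i= 9: W-C = 20 → U
  i=10: Y-R =  7 → H
  i=11: A-B = 25 → Z
  i=12: Y-W =  2 → C
  i=13: O-C = 12 → M
  i=14: U-R =  3 → D
  i=15: Y-K = 14 → O
  i=16: F-X =  8 → I
  i=17: W-C = 20 → U
  i=18: O-H =  7 → H
  shifts repeat with period 8: IUHZCMDO

IUHZCMDO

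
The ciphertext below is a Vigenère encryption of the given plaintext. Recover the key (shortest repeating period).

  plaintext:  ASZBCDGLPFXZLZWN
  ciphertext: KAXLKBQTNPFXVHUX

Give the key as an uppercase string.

KIY

  i= 0: K-A = 10 → K
  i= 1: A-S =  8 → I
  i= 2: X-Z = 24 → Y
  i= 3: L-B = 10 → K
  i= 4: K-C =  8 → I
  i= 5: B-D = 24 → Y
  i= 6: Q-G = 10 → K
  i= 7: T-L =  8 → I
  i= 8: N-P = 24 → Y
  i= 9: P-F = 10 → K
  i=10: F-X =  8 → I
  i=11: X-Z = 24 → Y
  i=12: V-L = 10 → K
  i=13: H-Z =  8 → I
  i=14: U-W = 24 → Y
  i=15: X-N = 10 → K
  shifts repeat with period 3: KIY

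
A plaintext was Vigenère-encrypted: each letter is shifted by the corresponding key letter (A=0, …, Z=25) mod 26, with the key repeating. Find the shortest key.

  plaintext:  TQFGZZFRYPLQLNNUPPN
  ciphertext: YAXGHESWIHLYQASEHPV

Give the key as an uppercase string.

FKSAIFN

  i= 0: Y-T =  5 → F
  i= 1: A-Q = 10 → K
  i= 2: X-F = 18 → S
  i= 3: G-G =  0 → A
  i= 4: H-Z =  8 → I
  i= 5: E-Z =  5 → F
  i= 6: S-F = 13 → N
  i= 7: W-R =  5 → F
  i= 8: I-Y = 10 → K
  i= 9: H-P = 18 → S
  i=10: L-L =  0 → A
  i=11: Y-Q =  8 → I
  i=12: Q-L =  5 → F
  i=13: A-N = 13 → N
  i=14: S-N =  5 → F
  i=15: E-U = 10 → K
  i=16: H-P = 18 → S
  i=17: P-P =  0 → A
  i=18: V-N =  8 → I
  shifts repeat with period 7: FKSAIFN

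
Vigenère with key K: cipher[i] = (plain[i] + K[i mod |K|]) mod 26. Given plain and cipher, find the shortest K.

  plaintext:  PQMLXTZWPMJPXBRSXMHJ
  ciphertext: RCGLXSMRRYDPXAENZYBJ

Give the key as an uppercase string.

  i= 0: R-P =  2 → C
  i= 1: C-Q = 12 → M
  i= 2: G-M = 20 → U
  i= 3: L-L =  0 → A
  i= 4: X-X =  0 → A
  i= 5: S-T = 25 → Z
  i= 6: M-Z = 13 → N
  i= 7: R-W = 21 → V
  i= 8: R-P =  2 → C
  i= 9: Y-M = 12 → M
  i=10: D-J = 20 → U
  i=11: P-P =  0 → A
  i=12: X-X =  0 → A
  i=13: A-B = 25 → Z
  i=14: E-R = 13 → N
  i=15: N-S = 21 → V
  i=16: Z-X =  2 → C
  i=17: Y-M = 12 → M
  i=18: B-H = 20 → U
  i=19: J-J =  0 → A
  shifts repeat with period 8: CMUAAZNV

CMUAAZNV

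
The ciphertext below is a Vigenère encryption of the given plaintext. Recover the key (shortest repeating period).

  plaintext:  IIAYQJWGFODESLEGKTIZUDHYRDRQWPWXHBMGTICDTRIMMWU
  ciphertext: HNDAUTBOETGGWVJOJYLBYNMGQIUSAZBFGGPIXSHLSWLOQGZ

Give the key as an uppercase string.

  i= 0: H-I = 25 → Z
  i= 1: N-I =  5 → F
  i= 2: D-A =  3 → D
  i= 3: A-Y =  2 → C
  i= 4: U-Q =  4 → E
  i= 5: T-J = 10 → K
  i= 6: B-W =  5 → F
  i= 7: O-G =  8 → I
  i= 8: E-F = 25 → Z
  i= 9: T-O =  5 → F
  i=10: G-D =  3 → D
  i=11: G-E =  2 → C
  i=12: W-S =  4 → E
  i=13: V-L = 10 → K
  i=14: J-E =  5 → F
  i=15: O-G =  8 → I
  i=16: J-K = 25 → Z
  i=17: Y-T =  5 → F
  i=18: L-I =  3 → D
  i=19: B-Z =  2 → C
  i=20: Y-U =  4 → E
  i=21: N-D = 10 → K
  i=22: M-H =  5 → F
  i=23: G-Y =  8 → I
  i=24: Q-R = 25 → Z
  i=25: I-D =  5 → F
  i=26: U-R =  3 → D
  i=27: S-Q =  2 → C
  i=28: A-W =  4 → E
  i=29: Z-P = 10 → K
  i=30: B-W =  5 → F
  i=31: F-X =  8 → I
  i=32: G-H = 25 → Z
  i=33: G-B =  5 → F
  i=34: P-M =  3 → D
  i=35: I-G =  2 → C
  i=36: X-T =  4 → E
  i=37: S-I = 10 → K
  i=38: H-C =  5 → F
  i=39: L-D =  8 → I
  i=40: S-T = 25 → Z
  i=41: W-R =  5 → F
  i=42: L-I =  3 → D
  i=43: O-M =  2 → C
  i=44: Q-M =  4 → E
  i=45: G-W = 10 → K
  i=46: Z-U =  5 → F
  shifts repeat with period 8: ZFDCEKFI

ZFDCEKFI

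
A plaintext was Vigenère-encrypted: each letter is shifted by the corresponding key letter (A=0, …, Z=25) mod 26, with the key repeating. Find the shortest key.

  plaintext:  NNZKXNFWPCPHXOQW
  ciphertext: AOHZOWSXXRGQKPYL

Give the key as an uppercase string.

  i= 0: A-N = 13 → N
  i= 1: O-N =  1 → B
  i= 2: H-Z =  8 → I
  i= 3: Z-K = 15 → P
  i= 4: O-X = 17 → R
  i= 5: W-N =  9 → J
  i= 6: S-F = 13 → N
  i= 7: X-W =  1 → B
  i= 8: X-P =  8 → I
  i= 9: R-C = 15 → P
  i=10: G-P = 17 → R
  i=11: Q-H =  9 → J
  i=12: K-X = 13 → N
  i=13: P-O =  1 → B
  i=14: Y-Q =  8 → I
  i=15: L-W = 15 → P
  shifts repeat with period 6: NBIPRJ

NBIPRJ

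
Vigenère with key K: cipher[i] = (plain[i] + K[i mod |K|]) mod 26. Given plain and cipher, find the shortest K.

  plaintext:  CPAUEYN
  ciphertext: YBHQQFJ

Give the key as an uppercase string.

  i= 0: Y-C = 22 → W
  i= 1: B-P = 12 → M
  i= 2: H-A =  7 → H
  i= 3: Q-U = 22 → W
  i= 4: Q-E = 12 → M
  i= 5: F-Y =  7 → H
  i= 6: J-N = 22 → W
  shifts repeat with period 3: WMH

WMH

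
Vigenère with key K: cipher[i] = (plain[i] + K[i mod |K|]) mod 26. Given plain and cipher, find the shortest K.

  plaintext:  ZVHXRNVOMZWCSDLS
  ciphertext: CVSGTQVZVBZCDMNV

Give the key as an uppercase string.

  i= 0: C-Z =  3 → D
  i= 1: V-V =  0 → A
  i= 2: S-H = 11 → L
  i= 3: G-X =  9 → J
  i= 4: T-R =  2 → C
  i= 5: Q-N =  3 → D
  i= 6: V-V =  0 → A
  i= 7: Z-O = 11 → L
  i= 8: V-M =  9 → J
  i= 9: B-Z =  2 → C
  i=10: Z-W =  3 → D
  i=11: C-C =  0 → A
  i=12: D-S = 11 → L
  i=13: M-D =  9 → J
  i=14: N-L =  2 → C
  i=15: V-S =  3 → D
  shifts repeat with period 5: DALJC

DALJC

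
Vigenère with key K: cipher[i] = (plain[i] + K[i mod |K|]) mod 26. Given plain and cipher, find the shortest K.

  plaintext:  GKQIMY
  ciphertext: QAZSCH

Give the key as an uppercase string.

KQJ

  i= 0: Q-G = 10 → K
  i= 1: A-K = 16 → Q
  i= 2: Z-Q =  9 → J
  i= 3: S-I = 10 → K
  i= 4: C-M = 16 → Q
  i= 5: H-Y =  9 → J
  shifts repeat with period 3: KQJ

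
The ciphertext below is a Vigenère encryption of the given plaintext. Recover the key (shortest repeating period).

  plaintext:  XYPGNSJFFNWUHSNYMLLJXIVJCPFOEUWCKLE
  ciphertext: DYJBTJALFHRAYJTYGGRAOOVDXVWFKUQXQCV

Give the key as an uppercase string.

  i= 0: D-X =  6 → G
  i= 1: Y-Y =  0 → A
  i= 2: J-P = 20 → U
  i= 3: B-G = 21 → V
  i= 4: T-N =  6 → G
  i= 5: J-S = 17 → R
  i= 6: A-J = 17 → R
  i= 7: L-F =  6 → G
  i= 8: F-F =  0 → A
  i= 9: H-N = 20 → U
  i=10: R-W = 21 → V
  i=11: A-U =  6 → G
  i=12: Y-H = 17 → R
  i=13: J-S = 17 → R
  i=14: T-N =  6 → G
  i=15: Y-Y =  0 → A
  i=16: G-M = 20 → U
  i=17: G-L = 21 → V
  i=18: R-L =  6 → G
  i=19: A-J = 17 → R
  i=20: O-X = 17 → R
  i=21: O-I =  6 → G
  i=22: V-V =  0 → A
  i=23: D-J = 20 → U
  i=24: X-C = 21 → V
  i=25: V-P =  6 → G
  i=26: W-F = 17 → R
  i=27: F-O = 17 → R
  i=28: K-E =  6 → G
  i=29: U-U =  0 → A
  i=30: Q-W = 20 → U
  i=31: X-C = 21 → V
  i=32: Q-K =  6 → G
  i=33: C-L = 17 → R
  i=34: V-E = 17 → R
  shifts repeat with period 7: GAUVGRR

GAUVGRR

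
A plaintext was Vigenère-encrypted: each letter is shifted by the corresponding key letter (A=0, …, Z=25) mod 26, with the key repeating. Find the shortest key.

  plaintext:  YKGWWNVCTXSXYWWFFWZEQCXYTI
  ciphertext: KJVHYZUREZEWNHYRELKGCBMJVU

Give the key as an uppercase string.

MZPLC

  i= 0: K-Y = 12 → M
  i= 1: J-K = 25 → Z
  i= 2: V-G = 15 → P
  i= 3: H-W = 11 → L
  i= 4: Y-W =  2 → C
  i= 5: Z-N = 12 → M
  i= 6: U-V = 25 → Z
  i= 7: R-C = 15 → P
  i= 8: E-T = 11 → L
  i= 9: Z-X =  2 → C
  i=10: E-S = 12 → M
  i=11: W-X = 25 → Z
  i=12: N-Y = 15 → P
  i=13: H-W = 11 → L
  i=14: Y-W =  2 → C
  i=15: R-F = 12 → M
  i=16: E-F = 25 → Z
  i=17: L-W = 15 → P
  i=18: K-Z = 11 → L
  i=19: G-E =  2 → C
  i=20: C-Q = 12 → M
  i=21: B-C = 25 → Z
  i=22: M-X = 15 → P
  i=23: J-Y = 11 → L
  i=24: V-T =  2 → C
  i=25: U-I = 12 → M
  shifts repeat with period 5: MZPLC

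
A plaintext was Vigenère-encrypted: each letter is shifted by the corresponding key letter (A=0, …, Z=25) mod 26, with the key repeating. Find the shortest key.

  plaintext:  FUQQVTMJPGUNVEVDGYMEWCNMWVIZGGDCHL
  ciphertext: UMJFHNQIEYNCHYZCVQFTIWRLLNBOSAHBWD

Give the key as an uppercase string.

PSTPMUEZ

  i= 0: U-F = 15 → P
  i= 1: M-U = 18 → S
  i= 2: J-Q = 19 → T
  i= 3: F-Q = 15 → P
  i= 4: H-V = 12 → M
  i= 5: N-T = 20 → U
  i= 6: Q-M =  4 → E
  i= 7: I-J = 25 → Z
  i= 8: E-P = 15 → P
  i= 9: Y-G = 18 → S
  i=10: N-U = 19 → T
  i=11: C-N = 15 → P
  i=12: H-V = 12 → M
  i=13: Y-E = 20 → U
  i=14: Z-V =  4 → E
  i=15: C-D = 25 → Z
  i=16: V-G = 15 → P
  i=17: Q-Y = 18 → S
  i=18: F-M = 19 → T
  i=19: T-E = 15 → P
  i=20: I-W = 12 → M
  i=21: W-C = 20 → U
  i=22: R-N =  4 → E
  i=23: L-M = 25 → Z
  i=24: L-W = 15 → P
  i=25: N-V = 18 → S
  i=26: B-I = 19 → T
  i=27: O-Z = 15 → P
  i=28: S-G = 12 → M
  i=29: A-G = 20 → U
  i=30: H-D =  4 → E
  i=31: B-C = 25 → Z
  i=32: W-H = 15 → P
  i=33: D-L = 18 → S
  shifts repeat with period 8: PSTPMUEZ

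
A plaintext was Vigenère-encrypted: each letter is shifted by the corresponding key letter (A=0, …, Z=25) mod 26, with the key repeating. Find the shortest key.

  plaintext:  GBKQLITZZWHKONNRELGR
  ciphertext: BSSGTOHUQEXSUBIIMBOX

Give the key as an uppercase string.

VRIQIGO

  i= 0: B-G = 21 → V
  i= 1: S-B = 17 → R
  i= 2: S-K =  8 → I
  i= 3: G-Q = 16 → Q
  i= 4: T-L =  8 → I
  i= 5: O-I =  6 → G
  i= 6: H-T = 14 → O
  i= 7: U-Z = 21 → V
  i= 8: Q-Z = 17 → R
  i= 9: E-W =  8 → I
  i=10: X-H = 16 → Q
  i=11: S-K =  8 → I
  i=12: U-O =  6 → G
  i=13: B-N = 14 → O
  i=14: I-N = 21 → V
  i=15: I-R = 17 → R
  i=16: M-E =  8 → I
  i=17: B-L = 16 → Q
  i=18: O-G =  8 → I
  i=19: X-R =  6 → G
  shifts repeat with period 7: VRIQIGO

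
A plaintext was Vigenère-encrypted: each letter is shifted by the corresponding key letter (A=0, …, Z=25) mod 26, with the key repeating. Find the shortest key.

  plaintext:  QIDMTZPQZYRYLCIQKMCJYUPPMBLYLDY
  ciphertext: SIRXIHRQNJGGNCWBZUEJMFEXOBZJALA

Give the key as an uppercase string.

  i= 0: S-Q =  2 → C
  i= 1: I-I =  0 → A
  i= 2: R-D = 14 → O
  i= 3: X-M = 11 → L
  i= 4: I-T = 15 → P
  i= 5: H-Z =  8 → I
  i= 6: R-P =  2 → C
  i= 7: Q-Q =  0 → A
  i= 8: N-Z = 14 → O
  i= 9: J-Y = 11 → L
  i=10: G-R = 15 → P
  i=11: G-Y =  8 → I
  i=12: N-L =  2 → C
  i=13: C-C =  0 → A
  i=14: W-I = 14 → O
  i=15: B-Q = 11 → L
  i=16: Z-K = 15 → P
  i=17: U-M =  8 → I
  i=18: E-C =  2 → C
  i=19: J-J =  0 → A
  i=20: M-Y = 14 → O
  i=21: F-U = 11 → L
  i=22: E-P = 15 → P
  i=23: X-P =  8 → I
  i=24: O-M =  2 → C
  i=25: B-B =  0 → A
  i=26: Z-L = 14 → O
  i=27: J-Y = 11 → L
  i=28: A-L = 15 → P
  i=29: L-D =  8 → I
  i=30: A-Y =  2 → C
  shifts repeat with period 6: CAOLPI

CAOLPI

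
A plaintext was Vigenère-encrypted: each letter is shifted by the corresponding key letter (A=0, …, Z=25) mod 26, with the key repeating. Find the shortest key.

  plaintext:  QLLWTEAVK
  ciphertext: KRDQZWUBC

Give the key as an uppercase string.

UGS

  i= 0: K-Q = 20 → U
  i= 1: R-L =  6 → G
  i= 2: D-L = 18 → S
  i= 3: Q-W = 20 → U
  i= 4: Z-T =  6 → G
  i= 5: W-E = 18 → S
  i= 6: U-A = 20 → U
  i= 7: B-V =  6 → G
  i= 8: C-K = 18 → S
  shifts repeat with period 3: UGS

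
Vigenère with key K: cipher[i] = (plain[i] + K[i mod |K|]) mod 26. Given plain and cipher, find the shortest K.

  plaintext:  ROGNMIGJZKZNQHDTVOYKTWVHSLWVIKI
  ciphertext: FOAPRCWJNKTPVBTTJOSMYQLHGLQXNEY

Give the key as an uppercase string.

  i= 0: F-R = 14 → O
  i= 1: O-O =  0 → A
  i= 2: A-G = 20 → U
  i= 3: P-N =  2 → C
  i= 4: R-M =  5 → F
  i= 5: C-I = 20 → U
  i= 6: W-G = 16 → Q
  i= 7: J-J =  0 → A
  i= 8: N-Z = 14 → O
  i= 9: K-K =  0 → A
  i=10: T-Z = 20 → U
  i=11: P-N =  2 → C
  i=12: V-Q =  5 → F
  i=13: B-H = 20 → U
  i=14: T-D = 16 → Q
  i=15: T-T =  0 → A
  i=16: J-V = 14 → O
  i=17: O-O =  0 → A
  i=18: S-Y = 20 → U
  i=19: M-K =  2 → C
  i=20: Y-T =  5 → F
  i=21: Q-W = 20 → U
  i=22: L-V = 16 → Q
  i=23: H-H =  0 → A
  i=24: G-S = 14 → O
  i=25: L-L =  0 → A
  i=26: Q-W = 20 → U
  i=27: X-V =  2 → C
  i=28: N-I =  5 → F
  i=29: E-K = 20 → U
  i=30: Y-I = 16 → Q
  shifts repeat with period 8: OAUCFUQA

OAUCFUQA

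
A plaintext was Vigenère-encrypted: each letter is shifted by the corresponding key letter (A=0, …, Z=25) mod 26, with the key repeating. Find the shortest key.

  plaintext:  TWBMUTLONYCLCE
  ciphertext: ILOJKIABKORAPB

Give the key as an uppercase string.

PPNXQ

  i= 0: I-T = 15 → P
  i= 1: L-W = 15 → P
  i= 2: O-B = 13 → N
  i= 3: J-M = 23 → X
  i= 4: K-U = 16 → Q
  i= 5: I-T = 15 → P
  i= 6: A-L = 15 → P
  i= 7: B-O = 13 → N
  i= 8: K-N = 23 → X
  i= 9: O-Y = 16 → Q
  i=10: R-C = 15 → P
  i=11: A-L = 15 → P
  i=12: P-C = 13 → N
  i=13: B-E = 23 → X
  shifts repeat with period 5: PPNXQ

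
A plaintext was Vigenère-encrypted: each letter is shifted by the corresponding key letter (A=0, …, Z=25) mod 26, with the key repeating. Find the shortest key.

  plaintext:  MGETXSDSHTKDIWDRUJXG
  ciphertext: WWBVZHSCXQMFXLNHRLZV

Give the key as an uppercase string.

KQXCCPP

  i= 0: W-M = 10 → K
  i= 1: W-G = 16 → Q
  i= 2: B-E = 23 → X
  i= 3: V-T =  2 → C
  i= 4: Z-X =  2 → C
  i= 5: H-S = 15 → P
  i= 6: S-D = 15 → P
  i= 7: C-S = 10 → K
  i= 8: X-H = 16 → Q
  i= 9: Q-T = 23 → X
  i=10: M-K =  2 → C
  i=11: F-D =  2 → C
  i=12: X-I = 15 → P
  i=13: L-W = 15 → P
  i=14: N-D = 10 → K
  i=15: H-R = 16 → Q
  i=16: R-U = 23 → X
  i=17: L-J =  2 → C
  i=18: Z-X =  2 → C
  i=19: V-G = 15 → P
  shifts repeat with period 7: KQXCCPP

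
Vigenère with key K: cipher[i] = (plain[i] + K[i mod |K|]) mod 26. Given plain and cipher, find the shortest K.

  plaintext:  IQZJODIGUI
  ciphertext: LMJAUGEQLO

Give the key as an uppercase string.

  i= 0: L-I =  3 → D
  i= 1: M-Q = 22 → W
  i= 2: J-Z = 10 → K
  i= 3: A-J = 17 → R
  i= 4: U-O =  6 → G
  i= 5: G-D =  3 → D
  i= 6: E-I = 22 → W
  i= 7: Q-G = 10 → K
  i= 8: L-U = 17 → R
  i= 9: O-I =  6 → G
  shifts repeat with period 5: DWKRG

DWKRG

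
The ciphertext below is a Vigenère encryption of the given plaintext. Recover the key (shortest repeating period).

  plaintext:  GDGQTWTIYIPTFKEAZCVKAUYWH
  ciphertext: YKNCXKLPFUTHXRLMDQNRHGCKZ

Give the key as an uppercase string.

  i= 0: Y-G = 18 → S
  i= 1: K-D =  7 → H
  i= 2: N-G =  7 → H
  i= 3: C-Q = 12 → M
  i= 4: X-T =  4 → E
  i= 5: K-W = 14 → O
  i= 6: L-T = 18 → S
  i= 7: P-I =  7 → H
  i= 8: F-Y =  7 → H
  i= 9: U-I = 12 → M
  i=10: T-P =  4 → E
  i=11: H-T = 14 → O
  i=12: X-F = 18 → S
  i=13: R-K =  7 → H
  i=14: L-E =  7 → H
  i=15: M-A = 12 → M
  i=16: D-Z =  4 → E
  i=17: Q-C = 14 → O
  i=18: N-V = 18 → S
  i=19: R-K =  7 → H
  i=20: H-A =  7 → H
  i=21: G-U = 12 → M
  i=22: C-Y =  4 → E
  i=23: K-W = 14 → O
  i=24: Z-H = 18 → S
  shifts repeat with period 6: SHHMEO

SHHMEO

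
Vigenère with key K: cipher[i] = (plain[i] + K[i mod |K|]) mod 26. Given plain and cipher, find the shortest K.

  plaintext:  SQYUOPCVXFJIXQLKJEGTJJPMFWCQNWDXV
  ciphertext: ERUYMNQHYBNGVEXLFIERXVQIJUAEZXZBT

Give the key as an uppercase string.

MBWEYYO

  i= 0: E-S = 12 → M
  i= 1: R-Q =  1 → B
  i= 2: U-Y = 22 → W
  i= 3: Y-U =  4 → E
  i= 4: M-O = 24 → Y
  i= 5: N-P = 24 → Y
  i= 6: Q-C = 14 → O
  i= 7: H-V = 12 → M
  i= 8: Y-X =  1 → B
  i= 9: B-F = 22 → W
  i=10: N-J =  4 → E
  i=11: G-I = 24 → Y
  i=12: V-X = 24 → Y
  i=13: E-Q = 14 → O
  i=14: X-L = 12 → M
  i=15: L-K =  1 → B
  i=16: F-J = 22 → W
  i=17: I-E =  4 → E
  i=18: E-G = 24 → Y
  i=19: R-T = 24 → Y
  i=20: X-J = 14 → O
  i=21: V-J = 12 → M
  i=22: Q-P =  1 → B
  i=23: I-M = 22 → W
  i=24: J-F =  4 → E
  i=25: U-W = 24 → Y
  i=26: A-C = 24 → Y
  i=27: E-Q = 14 → O
  i=28: Z-N = 12 → M
  i=29: X-W =  1 → B
  i=30: Z-D = 22 → W
  i=31: B-X =  4 → E
  i=32: T-V = 24 → Y
  shifts repeat with period 7: MBWEYYO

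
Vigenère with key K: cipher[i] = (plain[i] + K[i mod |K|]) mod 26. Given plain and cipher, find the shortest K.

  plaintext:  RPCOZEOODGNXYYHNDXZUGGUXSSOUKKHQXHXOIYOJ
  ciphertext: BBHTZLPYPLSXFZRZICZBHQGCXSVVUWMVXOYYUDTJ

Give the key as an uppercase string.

KMFFAHB

  i= 0: B-R = 10 → K
  i= 1: B-P = 12 → M
  i= 2: H-C =  5 → F
  i= 3: T-O =  5 → F
  i= 4: Z-Z =  0 → A
  i= 5: L-E =  7 → H
  i= 6: P-O =  1 → B
  i= 7: Y-O = 10 → K
  i= 8: P-D = 12 → M
  i= 9: L-G =  5 → F
  i=10: S-N =  5 → F
  i=11: X-X =  0 → A
  i=12: F-Y =  7 → H
  i=13: Z-Y =  1 → B
  i=14: R-H = 10 → K
  i=15: Z-N = 12 → M
  i=16: I-D =  5 → F
  i=17: C-X =  5 → F
  i=18: Z-Z =  0 → A
  i=19: B-U =  7 → H
  i=20: H-G =  1 → B
  i=21: Q-G = 10 → K
  i=22: G-U = 12 → M
  i=23: C-X =  5 → F
  i=24: X-S =  5 → F
  i=25: S-S =  0 → A
  i=26: V-O =  7 → H
  i=27: V-U =  1 → B
  i=28: U-K = 10 → K
  i=29: W-K = 12 → M
  i=30: M-H =  5 → F
  i=31: V-Q =  5 → F
  i=32: X-X =  0 → A
  i=33: O-H =  7 → H
  i=34: Y-X =  1 → B
  i=35: Y-O = 10 → K
  i=36: U-I = 12 → M
  i=37: D-Y =  5 → F
  i=38: T-O =  5 → F
  i=39: J-J =  0 → A
  shifts repeat with period 7: KMFFAHB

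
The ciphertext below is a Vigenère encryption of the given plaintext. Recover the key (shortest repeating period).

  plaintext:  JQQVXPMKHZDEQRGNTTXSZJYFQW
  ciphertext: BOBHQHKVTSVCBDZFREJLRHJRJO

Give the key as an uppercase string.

SYLMT

  i= 0: B-J = 18 → S
  i= 1: O-Q = 24 → Y
  i= 2: B-Q = 11 → L
  i= 3: H-V = 12 → M
  i= 4: Q-X = 19 → T
  i= 5: H-P = 18 → S
  i= 6: K-M = 24 → Y
  i= 7: V-K = 11 → L
  i= 8: T-H = 12 → M
  i= 9: S-Z = 19 → T
  i=10: V-D = 18 → S
  i=11: C-E = 24 → Y
  i=12: B-Q = 11 → L
  i=13: D-R = 12 → M
  i=14: Z-G = 19 → T
  i=15: F-N = 18 → S
  i=16: R-T = 24 → Y
  i=17: E-T = 11 → L
  i=18: J-X = 12 → M
  i=19: L-S = 19 → T
  i=20: R-Z = 18 → S
  i=21: H-J = 24 → Y
  i=22: J-Y = 11 → L
  i=23: R-F = 12 → M
  i=24: J-Q = 19 → T
  i=25: O-W = 18 → S
  shifts repeat with period 5: SYLMT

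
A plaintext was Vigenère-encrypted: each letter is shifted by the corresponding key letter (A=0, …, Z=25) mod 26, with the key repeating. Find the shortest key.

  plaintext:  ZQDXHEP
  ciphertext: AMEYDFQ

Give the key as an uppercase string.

BWB

  i= 0: A-Z =  1 → B
  i= 1: M-Q = 22 → W
  i= 2: E-D =  1 → B
  i= 3: Y-X =  1 → B
  i= 4: D-H = 22 → W
  i= 5: F-E =  1 → B
  i= 6: Q-P =  1 → B
  shifts repeat with period 3: BWB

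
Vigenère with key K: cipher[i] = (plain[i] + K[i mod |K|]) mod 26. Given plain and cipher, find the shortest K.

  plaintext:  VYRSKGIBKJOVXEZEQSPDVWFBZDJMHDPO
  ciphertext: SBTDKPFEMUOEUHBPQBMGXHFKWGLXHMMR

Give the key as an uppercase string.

  i= 0: S-V = 23 → X
  i= 1: B-Y =  3 → D
  i= 2: T-R =  2 → C
  i= 3: D-S = 11 → L
  i= 4: K-K =  0 → A
  i= 5: P-G =  9 → J
  i= 6: F-I = 23 → X
  i= 7: E-B =  3 → D
  i= 8: M-K =  2 → C
  i= 9: U-J = 11 → L
  i=10: O-O =  0 → A
  i=11: E-V =  9 → J
  i=12: U-X = 23 → X
  i=13: H-E =  3 → D
  i=14: B-Z =  2 → C
  i=15: P-E = 11 → L
  i=16: Q-Q =  0 → A
  i=17: B-S =  9 → J
  i=18: M-P = 23 → X
  i=19: G-D =  3 → D
  i=20: X-V =  2 → C
  i=21: H-W = 11 → L
  i=22: F-F =  0 → A
  i=23: K-B =  9 → J
  i=24: W-Z = 23 → X
  i=25: G-D =  3 → D
  i=26: L-J =  2 → C
  i=27: X-M = 11 → L
  i=28: H-H =  0 → A
  i=29: M-D =  9 → J
  i=30: M-P = 23 → X
  i=31: R-O =  3 → D
  shifts repeat with period 6: XDCLAJ

XDCLAJ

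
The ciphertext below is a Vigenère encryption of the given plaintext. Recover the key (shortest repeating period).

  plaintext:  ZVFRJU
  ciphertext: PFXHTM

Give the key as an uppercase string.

QKS

  i= 0: P-Z = 16 → Q
  i= 1: F-V = 10 → K
  i= 2: X-F = 18 → S
  i= 3: H-R = 16 → Q
  i= 4: T-J = 10 → K
  i= 5: M-U = 18 → S
  shifts repeat with period 3: QKS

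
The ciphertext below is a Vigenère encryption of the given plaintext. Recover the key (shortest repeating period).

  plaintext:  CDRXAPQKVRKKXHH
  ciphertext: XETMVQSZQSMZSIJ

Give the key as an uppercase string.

  i= 0: X-C = 21 → V
  i= 1: E-D =  1 → B
  i= 2: T-R =  2 → C
  i= 3: M-X = 15 → P
  i= 4: V-A = 21 → V
  i= 5: Q-P =  1 → B
  i= 6: S-Q =  2 → C
  i= 7: Z-K = 15 → P
  i= 8: Q-V = 21 → V
  i= 9: S-R =  1 → B
  i=10: M-K =  2 → C
  i=11: Z-K = 15 → P
  i=12: S-X = 21 → V
  i=13: I-H =  1 → B
  i=14: J-H =  2 → C
  shifts repeat with period 4: VBCP

VBCP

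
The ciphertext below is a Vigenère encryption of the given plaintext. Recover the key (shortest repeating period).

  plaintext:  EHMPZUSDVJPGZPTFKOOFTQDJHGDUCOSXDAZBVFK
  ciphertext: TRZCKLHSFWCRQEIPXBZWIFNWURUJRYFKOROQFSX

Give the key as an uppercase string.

PKNNLRP

  i= 0: T-E = 15 → P
  i= 1: R-H = 10 → K
  i= 2: Z-M = 13 → N
  i= 3: C-P = 13 → N
  i= 4: K-Z = 11 → L
  i= 5: L-U = 17 → R
  i= 6: H-S = 15 → P
  i= 7: S-D = 15 → P
  i= 8: F-V = 10 → K
  i= 9: W-J = 13 → N
  i=10: C-P = 13 → N
  i=11: R-G = 11 → L
  i=12: Q-Z = 17 → R
  i=13: E-P = 15 → P
  i=14: I-T = 15 → P
  i=15: P-F = 10 → K
  i=16: X-K = 13 → N
  i=17: B-O = 13 → N
  i=18: Z-O = 11 → L
  i=19: W-F = 17 → R
  i=20: I-T = 15 → P
  i=21: F-Q = 15 → P
  i=22: N-D = 10 → K
  i=23: W-J = 13 → N
  i=24: U-H = 13 → N
  i=25: R-G = 11 → L
  i=26: U-D = 17 → R
  i=27: J-U = 15 → P
  i=28: R-C = 15 → P
  i=29: Y-O = 10 → K
  i=30: F-S = 13 → N
  i=31: K-X = 13 → N
  i=32: O-D = 11 → L
  i=33: R-A = 17 → R
  i=34: O-Z = 15 → P
  i=35: Q-B = 15 → P
  i=36: F-V = 10 → K
  i=37: S-F = 13 → N
  i=38: X-K = 13 → N
  shifts repeat with period 7: PKNNLRP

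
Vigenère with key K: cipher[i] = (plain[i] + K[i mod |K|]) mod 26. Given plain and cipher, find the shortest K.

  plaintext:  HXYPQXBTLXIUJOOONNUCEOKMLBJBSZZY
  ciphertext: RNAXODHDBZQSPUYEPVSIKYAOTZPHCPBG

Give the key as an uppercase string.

  i= 0: R-H = 10 → K
  i= 1: N-X = 16 → Q
  i= 2: A-Y =  2 → C
  i= 3: X-P =  8 → I
  i= 4: O-Q = 24 → Y
  i= 5: D-X =  6 → G
  i= 6: H-B =  6 → G
  i= 7: D-T = 10 → K
  i= 8: B-L = 16 → Q
  i= 9: Z-X =  2 → C
  i=10: Q-I =  8 → I
  i=11: S-U = 24 → Y
  i=12: P-J =  6 → G
  i=13: U-O =  6 → G
  i=14: Y-O = 10 → K
  i=15: E-O = 16 → Q
  i=16: P-N =  2 → C
  i=17: V-N =  8 → I
  i=18: S-U = 24 → Y
  i=19: I-C =  6 → G
  i=20: K-E =  6 → G
  i=21: Y-O = 10 → K
  i=22: A-K = 16 → Q
  i=23: O-M =  2 → C
  i=24: T-L =  8 → I
  i=25: Z-B = 24 → Y
  i=26: P-J =  6 → G
  i=27: H-B =  6 → G
  i=28: C-S = 10 → K
  i=29: P-Z = 16 → Q
  i=30: B-Z =  2 → C
  i=31: G-Y =  8 → I
  shifts repeat with period 7: KQCIYGG

KQCIYGG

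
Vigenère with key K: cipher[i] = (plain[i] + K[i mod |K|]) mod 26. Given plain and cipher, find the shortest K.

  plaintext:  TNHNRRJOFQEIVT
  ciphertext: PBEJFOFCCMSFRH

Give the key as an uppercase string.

WOX

  i= 0: P-T = 22 → W
  i= 1: B-N = 14 → O
  i= 2: E-H = 23 → X
  i= 3: J-N = 22 → W
  i= 4: F-R = 14 → O
  i= 5: O-R = 23 → X
  i= 6: F-J = 22 → W
  i= 7: C-O = 14 → O
  i= 8: C-F = 23 → X
  i= 9: M-Q = 22 → W
  i=10: S-E = 14 → O
  i=11: F-I = 23 → X
  i=12: R-V = 22 → W
  i=13: H-T = 14 → O
  shifts repeat with period 3: WOX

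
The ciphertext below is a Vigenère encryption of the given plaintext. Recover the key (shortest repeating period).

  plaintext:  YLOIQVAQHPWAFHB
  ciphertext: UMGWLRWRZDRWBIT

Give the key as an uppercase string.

  i= 0: U-Y = 22 → W
  i= 1: M-L =  1 → B
  i= 2: G-O = 18 → S
  i= 3: W-I = 14 → O
  i= 4: L-Q = 21 → V
  i= 5: R-V = 22 → W
  i= 6: W-A = 22 → W
  i= 7: R-Q =  1 → B
  i= 8: Z-H = 18 → S
  i= 9: D-P = 14 → O
  i=10: R-W = 21 → V
  i=11: W-A = 22 → W
  i=12: B-F = 22 → W
  i=13: I-H =  1 → B
  i=14: T-B = 18 → S
  shifts repeat with period 6: WBSOVW

WBSOVW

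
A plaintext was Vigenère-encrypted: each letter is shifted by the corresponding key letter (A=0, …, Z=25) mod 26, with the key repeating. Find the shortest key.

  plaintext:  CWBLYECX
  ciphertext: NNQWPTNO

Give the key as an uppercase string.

  i= 0: N-C = 11 → L
  i= 1: N-W = 17 → R
  i= 2: Q-B = 15 → P
  i= 3: W-L = 11 → L
  i= 4: P-Y = 17 → R
  i= 5: T-E = 15 → P
  i= 6: N-C = 11 → L
  i= 7: O-X = 17 → R
  shifts repeat with period 3: LRP

LRP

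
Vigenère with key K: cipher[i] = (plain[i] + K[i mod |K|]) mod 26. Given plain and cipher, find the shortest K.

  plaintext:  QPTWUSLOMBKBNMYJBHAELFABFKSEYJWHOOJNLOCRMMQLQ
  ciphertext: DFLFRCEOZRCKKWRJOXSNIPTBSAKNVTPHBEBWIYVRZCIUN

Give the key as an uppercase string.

NQSJXKTA

  i= 0: D-Q = 13 → N
  i= 1: F-P = 16 → Q
  i= 2: L-T = 18 → S
  i= 3: F-W =  9 → J
  i= 4: R-U = 23 → X
  i= 5: C-S = 10 → K
  i= 6: E-L = 19 → T
  i= 7: O-O =  0 → A
  i= 8: Z-M = 13 → N
  i= 9: R-B = 16 → Q
  i=10: C-K = 18 → S
  i=11: K-B =  9 → J
  i=12: K-N = 23 → X
  i=13: W-M = 10 → K
  i=14: R-Y = 19 → T
  i=15: J-J =  0 → A
  i=16: O-B = 13 → N
  i=17: X-H = 16 → Q
  i=18: S-A = 18 → S
  i=19: N-E =  9 → J
  i=20: I-L = 23 → X
  i=21: P-F = 10 → K
  i=22: T-A = 19 → T
  i=23: B-B =  0 → A
  i=24: S-F = 13 → N
  i=25: A-K = 16 → Q
  i=26: K-S = 18 → S
  i=27: N-E =  9 → J
  i=28: V-Y = 23 → X
  i=29: T-J = 10 → K
  i=30: P-W = 19 → T
  i=31: H-H =  0 → A
  i=32: B-O = 13 → N
  i=33: E-O = 16 → Q
  i=34: B-J = 18 → S
  i=35: W-N =  9 → J
  i=36: I-L = 23 → X
  i=37: Y-O = 10 → K
  i=38: V-C = 19 → T
  i=39: R-R =  0 → A
  i=40: Z-M = 13 → N
  i=41: C-M = 16 → Q
  i=42: I-Q = 18 → S
  i=43: U-L =  9 → J
  i=44: N-Q = 23 → X
  shifts repeat with period 8: NQSJXKTA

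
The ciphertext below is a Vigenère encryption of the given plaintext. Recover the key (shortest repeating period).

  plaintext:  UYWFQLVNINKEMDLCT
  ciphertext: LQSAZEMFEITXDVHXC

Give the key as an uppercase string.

  i= 0: L-U = 17 → R
  i= 1: Q-Y = 18 → S
  i= 2: S-W = 22 → W
  i= 3: A-F = 21 → V
  i= 4: Z-Q =  9 → J
  i= 5: E-L = 19 → T
  i= 6: M-V = 17 → R
  i= 7: F-N = 18 → S
  i= 8: E-I = 22 → W
  i= 9: I-N = 21 → V
  i=10: T-K =  9 → J
  i=11: X-E = 19 → T
  i=12: D-M = 17 → R
  i=13: V-D = 18 → S
  i=14: H-L = 22 → W
  i=15: X-C = 21 → V
  i=16: C-T =  9 → J
  shifts repeat with period 6: RSWVJT

RSWVJT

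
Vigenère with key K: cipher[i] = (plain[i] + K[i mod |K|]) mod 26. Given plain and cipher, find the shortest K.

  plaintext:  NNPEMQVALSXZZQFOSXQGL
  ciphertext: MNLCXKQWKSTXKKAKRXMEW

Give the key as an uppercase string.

  i= 0: M-N = 25 → Z
  i= 1: N-N =  0 → A
  i= 2: L-P = 22 → W
  i= 3: C-E = 24 → Y
  i= 4: X-M = 11 → L
  i= 5: K-Q = 20 → U
  i= 6: Q-V = 21 → V
  i= 7: W-A = 22 → W
  i= 8: K-L = 25 → Z
  i= 9: S-S =  0 → A
  i=10: T-X = 22 → W
  i=11: X-Z = 24 → Y
  i=12: K-Z = 11 → L
  i=13: K-Q = 20 → U
  i=14: A-F = 21 → V
  i=15: K-O = 22 → W
  i=16: R-S = 25 → Z
  i=17: X-X =  0 → A
  i=18: M-Q = 22 → W
  i=19: E-G = 24 → Y
  i=20: W-L = 11 → L
  shifts repeat with period 8: ZAWYLUVW

ZAWYLUVW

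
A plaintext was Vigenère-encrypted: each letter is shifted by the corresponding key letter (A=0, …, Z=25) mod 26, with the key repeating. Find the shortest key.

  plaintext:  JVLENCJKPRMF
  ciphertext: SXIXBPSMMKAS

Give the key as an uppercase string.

  i= 0: S-J =  9 → J
  i= 1: X-V =  2 → C
  i= 2: I-L = 23 → X
  i= 3: X-E = 19 → T
  i= 4: B-N = 14 → O
  i= 5: P-C = 13 → N
  i= 6: S-J =  9 → J
  i= 7: M-K =  2 → C
  i= 8: M-P = 23 → X
  i= 9: K-R = 19 → T
  i=10: A-M = 14 → O
  i=11: S-F = 13 → N
  shifts repeat with period 6: JCXTON

JCXTON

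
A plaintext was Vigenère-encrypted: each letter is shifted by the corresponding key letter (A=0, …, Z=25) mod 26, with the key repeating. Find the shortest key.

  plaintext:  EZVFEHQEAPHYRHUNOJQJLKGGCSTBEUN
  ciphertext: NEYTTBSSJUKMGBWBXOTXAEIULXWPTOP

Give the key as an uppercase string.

JFDOPUCO

  i= 0: N-E =  9 → J
  i= 1: E-Z =  5 → F
  i= 2: Y-V =  3 → D
  i= 3: T-F = 14 → O
  i= 4: T-E = 15 → P
  i= 5: B-H = 20 → U
  i= 6: S-Q =  2 → C
  i= 7: S-E = 14 → O
  i= 8: J-A =  9 → J
  i= 9: U-P =  5 → F
  i=10: K-H =  3 → D
  i=11: M-Y = 14 → O
  i=12: G-R = 15 → P
  i=13: B-H = 20 → U
  i=14: W-U =  2 → C
  i=15: B-N = 14 → O
  i=16: X-O =  9 → J
  i=17: O-J =  5 → F
  i=18: T-Q =  3 → D
  i=19: X-J = 14 → O
  i=20: A-L = 15 → P
  i=21: E-K = 20 → U
  i=22: I-G =  2 → C
  i=23: U-G = 14 → O
  i=24: L-C =  9 → J
  i=25: X-S =  5 → F
  i=26: W-T =  3 → D
  i=27: P-B = 14 → O
  i=28: T-E = 15 → P
  i=29: O-U = 20 → U
  i=30: P-N =  2 → C
  shifts repeat with period 8: JFDOPUCO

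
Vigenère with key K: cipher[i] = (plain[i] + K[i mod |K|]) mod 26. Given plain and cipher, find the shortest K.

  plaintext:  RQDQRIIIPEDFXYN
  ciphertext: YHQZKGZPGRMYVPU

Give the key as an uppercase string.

  i= 0: Y-R =  7 → H
  i= 1: H-Q = 17 → R
  i= 2: Q-D = 13 → N
  i= 3: Z-Q =  9 → J
  i= 4: K-R = 19 → T
  i= 5: G-I = 24 → Y
  i= 6: Z-I = 17 → R
  i= 7: P-I =  7 → H
  i= 8: G-P = 17 → R
  i= 9: R-E = 13 → N
  i=10: M-D =  9 → J
  i=11: Y-F = 19 → T
  i=12: V-X = 24 → Y
  i=13: P-Y = 17 → R
  i=14: U-N =  7 → H
  shifts repeat with period 7: HRNJTYR

HRNJTYR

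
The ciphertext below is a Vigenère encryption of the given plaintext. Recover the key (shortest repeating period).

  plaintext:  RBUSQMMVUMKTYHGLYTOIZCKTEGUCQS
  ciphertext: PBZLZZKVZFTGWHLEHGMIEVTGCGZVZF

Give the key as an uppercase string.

YAFTJN

  i= 0: P-R = 24 → Y
  i= 1: B-B =  0 → A
  i= 2: Z-U =  5 → F
  i= 3: L-S = 19 → T
  i= 4: Z-Q =  9 → J
  i= 5: Z-M = 13 → N
  i= 6: K-M = 24 → Y
  i= 7: V-V =  0 → A
  i= 8: Z-U =  5 → F
  i= 9: F-M = 19 → T
  i=10: T-K =  9 → J
  i=11: G-T = 13 → N
  i=12: W-Y = 24 → Y
  i=13: H-H =  0 → A
  i=14: L-G =  5 → F
  i=15: E-L = 19 → T
  i=16: H-Y =  9 → J
  i=17: G-T = 13 → N
  i=18: M-O = 24 → Y
  i=19: I-I =  0 → A
  i=20: E-Z =  5 → F
  i=21: V-C = 19 → T
  i=22: T-K =  9 → J
  i=23: G-T = 13 → N
  i=24: C-E = 24 → Y
  i=25: G-G =  0 → A
  i=26: Z-U =  5 → F
  i=27: V-C = 19 → T
  i=28: Z-Q =  9 → J
  i=29: F-S = 13 → N
  shifts repeat with period 6: YAFTJN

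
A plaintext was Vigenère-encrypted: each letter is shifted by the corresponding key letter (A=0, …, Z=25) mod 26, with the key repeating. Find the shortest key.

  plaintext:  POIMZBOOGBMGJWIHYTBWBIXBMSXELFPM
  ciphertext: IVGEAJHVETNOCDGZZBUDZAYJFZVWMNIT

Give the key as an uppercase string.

THYSBI

  i= 0: I-P = 19 → T
  i= 1: V-O =  7 → H
  i= 2: G-I = 24 → Y
  i= 3: E-M = 18 → S
  i= 4: A-Z =  1 → B
  i= 5: J-B =  8 → I
  i= 6: H-O = 19 → T
  i= 7: V-O =  7 → H
  i= 8: E-G = 24 → Y
  i= 9: T-B = 18 → S
  i=10: N-M =  1 → B
  i=11: O-G =  8 → I
  i=12: C-J = 19 → T
  i=13: D-W =  7 → H
  i=14: G-I = 24 → Y
  i=15: Z-H = 18 → S
  i=16: Z-Y =  1 → B
  i=17: B-T =  8 → I
  i=18: U-B = 19 → T
  i=19: D-W =  7 → H
  i=20: Z-B = 24 → Y
  i=21: A-I = 18 → S
  i=22: Y-X =  1 → B
  i=23: J-B =  8 → I
  i=24: F-M = 19 → T
  i=25: Z-S =  7 → H
  i=26: V-X = 24 → Y
  i=27: W-E = 18 → S
  i=28: M-L =  1 → B
  i=29: N-F =  8 → I
  i=30: I-P = 19 → T
  i=31: T-M =  7 → H
  shifts repeat with period 6: THYSBI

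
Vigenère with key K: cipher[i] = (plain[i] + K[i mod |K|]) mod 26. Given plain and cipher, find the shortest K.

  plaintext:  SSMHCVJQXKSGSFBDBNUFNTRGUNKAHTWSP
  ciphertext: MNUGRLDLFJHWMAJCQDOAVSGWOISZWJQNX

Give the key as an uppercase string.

  i= 0: M-S = 20 → U
  i= 1: N-S = 21 → V
  i= 2: U-M =  8 → I
  i= 3: G-H = 25 → Z
  i= 4: R-C = 15 → P
  i= 5: L-V = 16 → Q
  i= 6: D-J = 20 → U
  i= 7: L-Q = 21 → V
  i= 8: F-X =  8 → I
  i= 9: J-K = 25 → Z
  i=10: H-S = 15 → P
  i=11: W-G = 16 → Q
  i=12: M-S = 20 → U
  i=13: A-F = 21 → V
  i=14: J-B =  8 → I
  i=15: C-D = 25 → Z
  i=16: Q-B = 15 → P
  i=17: D-N = 16 → Q
  i=18: O-U = 20 → U
  i=19: A-F = 21 → V
  i=20: V-N =  8 → I
  i=21: S-T = 25 → Z
  i=22: G-R = 15 → P
  i=23: W-G = 16 → Q
  i=24: O-U = 20 → U
  i=25: I-N = 21 → V
  i=26: S-K =  8 → I
  i=27: Z-A = 25 → Z
  i=28: W-H = 15 → P
  i=29: J-T = 16 → Q
  i=30: Q-W = 20 → U
  i=31: N-S = 21 → V
  i=32: X-P =  8 → I
  shifts repeat with period 6: UVIZPQ

UVIZPQ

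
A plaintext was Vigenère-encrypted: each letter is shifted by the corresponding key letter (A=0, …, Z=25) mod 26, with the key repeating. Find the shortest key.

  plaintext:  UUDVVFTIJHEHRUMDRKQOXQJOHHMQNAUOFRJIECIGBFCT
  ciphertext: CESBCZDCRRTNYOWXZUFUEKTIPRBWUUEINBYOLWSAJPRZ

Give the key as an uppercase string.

IKPGHUKU

  i= 0: C-U =  8 → I
  i= 1: E-U = 10 → K
  i= 2: S-D = 15 → P
  i= 3: B-V =  6 → G
  i= 4: C-V =  7 → H
  i= 5: Z-F = 20 → U
  i= 6: D-T = 10 → K
  i= 7: C-I = 20 → U
  i= 8: R-J =  8 → I
  i= 9: R-H = 10 → K
  i=10: T-E = 15 → P
  i=11: N-H =  6 → G
  i=12: Y-R =  7 → H
  i=13: O-U = 20 → U
  i=14: W-M = 10 → K
  i=15: X-D = 20 → U
  i=16: Z-R =  8 → I
  i=17: U-K = 10 → K
  i=18: F-Q = 15 → P
  i=19: U-O =  6 → G
  i=20: E-X =  7 → H
  i=21: K-Q = 20 → U
  i=22: T-J = 10 → K
  i=23: I-O = 20 → U
  i=24: P-H =  8 → I
  i=25: R-H = 10 → K
  i=26: B-M = 15 → P
  i=27: W-Q =  6 → G
  i=28: U-N =  7 → H
  i=29: U-A = 20 → U
  i=30: E-U = 10 → K
  i=31: I-O = 20 → U
  i=32: N-F =  8 → I
  i=33: B-R = 10 → K
  i=34: Y-J = 15 → P
  i=35: O-I =  6 → G
  i=36: L-E =  7 → H
  i=37: W-C = 20 → U
  i=38: S-I = 10 → K
  i=39: A-G = 20 → U
  i=40: J-B =  8 → I
  i=41: P-F = 10 → K
  i=42: R-C = 15 → P
  i=43: Z-T =  6 → G
  shifts repeat with period 8: IKPGHUKU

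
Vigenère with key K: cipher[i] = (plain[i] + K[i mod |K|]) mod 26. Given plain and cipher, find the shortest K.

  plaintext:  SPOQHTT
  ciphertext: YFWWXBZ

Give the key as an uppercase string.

GQI

  i= 0: Y-S =  6 → G
  i= 1: F-P = 16 → Q
  i= 2: W-O =  8 → I
  i= 3: W-Q =  6 → G
  i= 4: X-H = 16 → Q
  i= 5: B-T =  8 → I
  i= 6: Z-T =  6 → G
  shifts repeat with period 3: GQI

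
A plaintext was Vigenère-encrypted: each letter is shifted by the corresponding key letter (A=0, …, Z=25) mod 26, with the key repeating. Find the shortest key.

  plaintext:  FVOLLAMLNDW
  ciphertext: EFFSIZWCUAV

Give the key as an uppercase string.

  i= 0: E-F = 25 → Z
  i= 1: F-V = 10 → K
  i= 2: F-O = 17 → R
  i= 3: S-L =  7 → H
  i= 4: I-L = 23 → X
  i= 5: Z-A = 25 → Z
  i= 6: W-M = 10 → K
  i= 7: C-L = 17 → R
  i= 8: U-N =  7 → H
  i= 9: A-D = 23 → X
  i=10: V-W = 25 → Z
  shifts repeat with period 5: ZKRHX

ZKRHX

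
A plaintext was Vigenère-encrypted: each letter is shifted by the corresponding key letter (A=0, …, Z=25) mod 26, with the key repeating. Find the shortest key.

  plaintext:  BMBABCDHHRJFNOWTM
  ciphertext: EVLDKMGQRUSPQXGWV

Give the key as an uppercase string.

  i= 0: E-B =  3 → D
  i= 1: V-M =  9 → J
  i= 2: L-B = 10 → K
  i= 3: D-A =  3 → D
  i= 4: K-B =  9 → J
  i= 5: M-C = 10 → K
  i= 6: G-D =  3 → D
  i= 7: Q-H =  9 → J
  i= 8: R-H = 10 → K
  i= 9: U-R =  3 → D
  i=10: S-J =  9 → J
  i=11: P-F = 10 → K
  i=12: Q-N =  3 → D
  i=13: X-O =  9 → J
  i=14: G-W = 10 → K
  i=15: W-T =  3 → D
  i=16: V-M =  9 → J
  shifts repeat with period 3: DJK

DJK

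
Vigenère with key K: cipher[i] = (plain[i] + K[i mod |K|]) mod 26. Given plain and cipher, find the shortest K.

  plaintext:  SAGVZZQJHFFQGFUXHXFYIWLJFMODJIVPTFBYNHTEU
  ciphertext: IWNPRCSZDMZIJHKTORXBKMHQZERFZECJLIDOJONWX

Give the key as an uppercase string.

QWHUSDC

  i= 0: I-S = 16 → Q
  i= 1: W-A = 22 → W
  i= 2: N-G =  7 → H
  i= 3: P-V = 20 → U
  i= 4: R-Z = 18 → S
  i= 5: C-Z =  3 → D
  i= 6: S-Q =  2 → C
  i= 7: Z-J = 16 → Q
  i= 8: D-H = 22 → W
  i= 9: M-F =  7 → H
  i=10: Z-F = 20 → U
  i=11: I-Q = 18 → S
  i=12: J-G =  3 → D
  i=13: H-F =  2 → C
  i=14: K-U = 16 → Q
  i=15: T-X = 22 → W
  i=16: O-H =  7 → H
  i=17: R-X = 20 → U
  i=18: X-F = 18 → S
  i=19: B-Y =  3 → D
  i=20: K-I =  2 → C
  i=21: M-W = 16 → Q
  i=22: H-L = 22 → W
  i=23: Q-J =  7 → H
  i=24: Z-F = 20 → U
  i=25: E-M = 18 → S
  i=26: R-O =  3 → D
  i=27: F-D =  2 → C
  i=28: Z-J = 16 → Q
  i=29: E-I = 22 → W
  i=30: C-V =  7 → H
  i=31: J-P = 20 → U
  i=32: L-T = 18 → S
  i=33: I-F =  3 → D
  i=34: D-B =  2 → C
  i=35: O-Y = 16 → Q
  i=36: J-N = 22 → W
  i=37: O-H =  7 → H
  i=38: N-T = 20 → U
  i=39: W-E = 18 → S
  i=40: X-U =  3 → D
  shifts repeat with period 7: QWHUSDC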